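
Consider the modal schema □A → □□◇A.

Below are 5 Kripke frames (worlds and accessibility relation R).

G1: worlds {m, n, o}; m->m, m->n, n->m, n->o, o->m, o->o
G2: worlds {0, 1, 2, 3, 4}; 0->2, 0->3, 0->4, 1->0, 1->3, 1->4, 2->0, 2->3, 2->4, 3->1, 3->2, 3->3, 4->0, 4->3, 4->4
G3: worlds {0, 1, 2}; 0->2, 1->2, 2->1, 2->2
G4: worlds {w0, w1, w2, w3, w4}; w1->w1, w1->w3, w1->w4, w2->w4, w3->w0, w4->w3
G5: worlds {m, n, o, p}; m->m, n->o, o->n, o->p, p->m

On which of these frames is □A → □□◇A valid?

G1, G2, G3

The schema corresponds to a generalized confluence (Geach) condition: ∀x ∀z (xR²z → ∃w (xRw ∧ zRw)).
G1: holds.
G2: holds.
G3: holds.
G4: fails — w1R²w0 but no w with w1Rw and w0Rw.
G5: fails — nR²p but no w with nRw and pRw.
Valid on: G1, G2, G3.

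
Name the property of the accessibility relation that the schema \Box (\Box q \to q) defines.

shift-reflexivity

Suppose □(□q→q) is valid. Take Rxy and set V(q)={w : Ryw}. Then at y, □q holds; since □(□q→q) at x, □q→q at y, so q at y, i.e. Ryy.
Conversely, any frame satisfying \forall x \forall y (Rxy \to Ryy) validates the schema.
Frame condition: \forall x \forall y (Rxy \to Ryy).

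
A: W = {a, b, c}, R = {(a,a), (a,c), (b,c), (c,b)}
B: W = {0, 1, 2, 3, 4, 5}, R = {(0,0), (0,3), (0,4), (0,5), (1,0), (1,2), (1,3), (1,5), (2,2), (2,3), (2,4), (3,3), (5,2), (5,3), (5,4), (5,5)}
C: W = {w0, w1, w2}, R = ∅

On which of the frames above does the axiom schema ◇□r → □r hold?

This is the axiom for the Euclidean property; its first-order frame correspondent is ∀x ∀y ∀z (Rxy ∧ Rxz → Ryz).
A: fails — Rac and Raa but not Rca.
B: fails — R04 and R00 but not R40.
C: satisfies the condition.
Valid on: C.

C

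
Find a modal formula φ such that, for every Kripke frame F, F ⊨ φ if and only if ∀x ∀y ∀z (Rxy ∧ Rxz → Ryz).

The condition is the Euclidean property. The 5 schema ◇s → □◇s defines it.
Suppose ◇s→□◇s is valid. Take Rxy, Rxz and set V(s)={y}. Then ◇s at x, so □◇s at x, so ◇s at z, so some w with Rzw has s; w=y, i.e. Rzy. By symmetry of the argument, Ryz.

◇s → □◇s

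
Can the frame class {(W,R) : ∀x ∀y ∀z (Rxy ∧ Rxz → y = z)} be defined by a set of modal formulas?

The condition is partial functionality. A defining modal formula is ◇r → □r.

Yes — defined by ◇r → □r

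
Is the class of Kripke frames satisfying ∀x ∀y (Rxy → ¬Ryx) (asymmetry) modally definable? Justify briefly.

Modal frame validity is preserved under surjective bounded morphisms.
The 5-cycle (worlds w0,w1,w2,w3,w4 with w0→w1→w2→w3→w4→w0) is asymmetric. Mapping every world to a single reflexive point • is a surjective bounded morphism, and the reflexive point is not asymmetric (R•• but asymmetry requires ¬R••).
So no modal formula (or set of formulas) defines exactly the asymmetric frames.

Not definable by any modal formula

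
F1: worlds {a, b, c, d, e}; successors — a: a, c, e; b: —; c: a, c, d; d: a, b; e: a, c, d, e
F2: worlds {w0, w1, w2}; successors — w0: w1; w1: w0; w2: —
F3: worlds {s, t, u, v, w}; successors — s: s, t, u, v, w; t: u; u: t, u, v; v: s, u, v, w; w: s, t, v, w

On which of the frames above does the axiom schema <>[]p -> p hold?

F2

The schema corresponds to symmetry: forall x forall y (Rxy -> Ryx).
F1: fails — Rcd but not Rdc.
F2: holds.
F3: fails — Rwt but not Rtw.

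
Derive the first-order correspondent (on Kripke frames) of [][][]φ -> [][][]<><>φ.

This is a Sahlqvist (Geach-type) schema ◇^0□^3φ → □^3◇^2φ.
First-order correspondent: forall x forall z (x R^3 z -> exists w (x R^3 w & z R^2 w)).

forall x forall z (x R^3 z -> exists w (x R^3 w & z R^2 w))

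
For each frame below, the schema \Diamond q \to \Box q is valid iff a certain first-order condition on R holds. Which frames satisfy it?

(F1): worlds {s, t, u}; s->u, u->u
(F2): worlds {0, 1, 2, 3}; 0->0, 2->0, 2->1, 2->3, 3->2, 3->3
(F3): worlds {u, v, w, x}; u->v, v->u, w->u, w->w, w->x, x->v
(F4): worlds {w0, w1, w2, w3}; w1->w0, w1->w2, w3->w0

(F1)

Frame correspondent (Sahlqvist): \forall x \forall y \forall z (Rxy \wedge Rxz \to y = z) — i.e. partial functionality.
(F1): condition met.
(F2): fails — 2 sees both 0 and 1.
(F3): fails — w sees both u and w.
(F4): fails — w1 sees both w0 and w2.
Valid on: (F1).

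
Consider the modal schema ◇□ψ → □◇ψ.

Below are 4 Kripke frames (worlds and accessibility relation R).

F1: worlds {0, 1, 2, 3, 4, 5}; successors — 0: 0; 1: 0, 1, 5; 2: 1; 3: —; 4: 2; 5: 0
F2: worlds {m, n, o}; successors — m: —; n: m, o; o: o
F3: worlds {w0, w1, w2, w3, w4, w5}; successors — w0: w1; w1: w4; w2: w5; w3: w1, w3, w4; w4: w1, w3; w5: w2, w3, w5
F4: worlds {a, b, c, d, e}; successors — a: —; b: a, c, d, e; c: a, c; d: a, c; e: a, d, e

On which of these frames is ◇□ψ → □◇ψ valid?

The schema corresponds to convergence: ∀x ∀y ∀z (Rxy ∧ Rxz → ∃w (Ryw ∧ Rzw)).
F1: condition met.
F2: fails — Rno and Rnm but o and m have no common successor.
F3: fails — Rw3w1 and Rw3w4 but w1 and w4 have no common successor.
F4: fails — Rbc and Rba but c and a have no common successor.
Valid on: F1.

F1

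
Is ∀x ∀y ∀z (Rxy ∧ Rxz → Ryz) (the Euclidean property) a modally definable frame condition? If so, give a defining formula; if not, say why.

Yes, by ◇r → □◇r

The condition is the Euclidean property. A defining modal formula is ◇r → □◇r.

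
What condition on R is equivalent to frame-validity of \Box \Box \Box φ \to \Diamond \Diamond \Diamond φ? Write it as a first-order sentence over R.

This is a Sahlqvist (Geach-type) schema ◇^0□^3φ → □^0◇^3φ.
First-order correspondent: \forall x \exists w (x R^3 w \wedge x R^3 w).

\forall x \exists w (x R^3 w \wedge x R^3 w)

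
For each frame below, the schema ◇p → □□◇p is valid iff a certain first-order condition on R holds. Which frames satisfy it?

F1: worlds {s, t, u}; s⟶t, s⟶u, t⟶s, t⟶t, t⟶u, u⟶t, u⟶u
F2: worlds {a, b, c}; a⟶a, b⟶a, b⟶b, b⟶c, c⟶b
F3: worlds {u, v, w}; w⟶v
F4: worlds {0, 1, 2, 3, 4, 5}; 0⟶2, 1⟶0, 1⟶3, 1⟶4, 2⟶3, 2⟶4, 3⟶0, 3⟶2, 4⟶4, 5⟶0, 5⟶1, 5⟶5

F3

The schema corresponds to a generalized confluence (Geach) condition: ∀x ∀y ∀z ((xRy ∧ xR²z) → ∃w (y = w ∧ zRw)).
F1: fails — tRs, tR²s but no w with s=w and sRw.
F2: fails — bRa, bR²c but no w with a=w and cRw.
F3: holds.
F4: fails — 0R2, 0R²4 but no w with 2=w and 4Rw.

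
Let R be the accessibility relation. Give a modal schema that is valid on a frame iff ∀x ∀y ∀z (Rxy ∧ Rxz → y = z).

The condition is partial functionality. The CD schema ◇ψ → □ψ defines it.
Suppose ◇ψ→□ψ is valid. Take Rxy, Rxz and set V(ψ)={y}. Then ◇ψ at x, so □ψ at x, so ψ at z, i.e. z=y.

◇ψ → □ψ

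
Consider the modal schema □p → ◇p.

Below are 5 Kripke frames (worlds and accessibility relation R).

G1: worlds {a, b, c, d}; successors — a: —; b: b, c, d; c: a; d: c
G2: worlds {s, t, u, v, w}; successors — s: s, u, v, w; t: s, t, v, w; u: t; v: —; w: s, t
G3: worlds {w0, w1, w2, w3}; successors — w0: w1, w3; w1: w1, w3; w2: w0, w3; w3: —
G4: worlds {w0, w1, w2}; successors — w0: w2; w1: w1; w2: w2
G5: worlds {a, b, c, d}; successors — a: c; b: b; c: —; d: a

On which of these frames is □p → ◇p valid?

Frame correspondent (Sahlqvist): ∀x ∃y Rxy — i.e. seriality.
G1: fails — world a has no successor.
G2: fails — world v has no successor.
G3: fails — world w3 has no successor.
G4: satisfies the condition.
G5: fails — world c has no successor.
Valid on: G4.

G4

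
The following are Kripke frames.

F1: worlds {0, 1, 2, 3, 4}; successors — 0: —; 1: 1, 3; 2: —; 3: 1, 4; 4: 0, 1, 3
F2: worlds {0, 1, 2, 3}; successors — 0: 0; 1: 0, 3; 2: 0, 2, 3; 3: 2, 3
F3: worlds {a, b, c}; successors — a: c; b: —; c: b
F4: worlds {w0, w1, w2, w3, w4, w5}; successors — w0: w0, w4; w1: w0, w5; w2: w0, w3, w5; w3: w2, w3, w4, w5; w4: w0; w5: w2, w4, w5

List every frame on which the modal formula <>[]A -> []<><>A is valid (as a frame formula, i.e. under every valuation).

F4

This is the axiom for a generalized confluence (Geach) condition; its first-order frame correspondent is forall x forall y forall z ((xRy & xRz) -> exists w (yRw & z R^2 w)).
F1: fails — 4R0, 4R0 but no w with 0Rw and 0R²w.
F2: fails — 1R3, 1R0 but no w with 3Rw and 0R²w.
F3: fails — aRc, aRc but no w with cRw and cR²w.
F4: holds.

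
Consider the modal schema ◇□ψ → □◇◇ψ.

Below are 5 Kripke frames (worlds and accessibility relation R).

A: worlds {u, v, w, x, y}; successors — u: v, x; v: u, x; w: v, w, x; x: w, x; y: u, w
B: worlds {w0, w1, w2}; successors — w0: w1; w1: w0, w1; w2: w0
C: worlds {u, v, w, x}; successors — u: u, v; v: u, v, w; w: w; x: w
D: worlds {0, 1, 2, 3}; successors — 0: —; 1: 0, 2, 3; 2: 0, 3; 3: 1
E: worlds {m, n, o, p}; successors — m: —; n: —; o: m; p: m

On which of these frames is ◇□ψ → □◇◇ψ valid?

A, B

This is the axiom for a generalized confluence (Geach) condition; its first-order frame correspondent is ∀x ∀y ∀z ((xRy ∧ xRz) → ∃w (yRw ∧ zR²w)).
A: holds.
B: holds.
C: fails — vRu, vRw but no t with uRt and wR²t.
D: fails — 1R0, 1R0 but no w with 0Rw and 0R²w.
E: fails — oRm, oRm but no w with mRw and mR²w.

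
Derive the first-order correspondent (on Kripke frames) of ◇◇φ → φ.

This is a Sahlqvist (Geach-type) schema ◇^2□^0φ → □^0◇^0φ.
First-order correspondent: ∀x ∀y (xR²y → ∃w (y = w ∧ x = w)).

∀x ∀y (xR²y → ∃w (y = w ∧ x = w))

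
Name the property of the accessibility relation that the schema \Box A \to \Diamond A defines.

Seriality

Suppose □A→◇A is valid. At any x set V(A)=W. Then □A at x, so ◇A at x, so x has a successor.
Conversely, any frame satisfying \forall x \exists y Rxy validates the schema.
Frame condition: \forall x \exists y Rxy.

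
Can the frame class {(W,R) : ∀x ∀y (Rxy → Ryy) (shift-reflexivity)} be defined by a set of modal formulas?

Yes — defined by □(□r → r)

The condition is shift-reflexivity. A defining modal formula is □(□r → r).
Suppose □(□r→r) is valid. Take Rxy and set V(r)={w : Ryw}. Then at y, □r holds; since □(□r→r) at x, □r→r at y, so r at y, i.e. Ryy.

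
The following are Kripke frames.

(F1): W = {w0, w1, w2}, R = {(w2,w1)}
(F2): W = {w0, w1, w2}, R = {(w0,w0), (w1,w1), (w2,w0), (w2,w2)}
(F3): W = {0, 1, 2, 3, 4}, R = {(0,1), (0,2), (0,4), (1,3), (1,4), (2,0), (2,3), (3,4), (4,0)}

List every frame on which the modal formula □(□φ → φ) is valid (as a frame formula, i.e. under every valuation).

(F2)

This is the axiom for shift-reflexivity; its first-order frame correspondent is ∀x ∀y (Rxy → Ryy).
(F1): fails — Rw2w1 but not Rw1w1.
(F2): satisfies the condition.
(F3): fails — R34 but not R44.
Valid on: (F2).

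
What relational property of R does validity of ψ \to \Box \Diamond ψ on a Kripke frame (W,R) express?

Suppose ψ→□◇ψ is valid. Take Rxy and set V(ψ)={x}. Then ψ at x, so □◇ψ at x, so ◇ψ at y, so some z with Ryz has ψ; z=x, i.e. Ryx.

symmetry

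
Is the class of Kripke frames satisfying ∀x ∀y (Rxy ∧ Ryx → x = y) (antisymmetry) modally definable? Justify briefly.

Modal frame validity is preserved under surjective bounded morphisms.
The 6-cycle (worlds 0,1,2,3,4,5 with 0→1→2→3→4→5→0) is antisymmetric. Sending even-indexed worlds to a and odd-indexed worlds to b is a surjective bounded morphism onto the two-world frame with a↔b, which is not antisymmetric.
Hence antisymmetry is not modally definable.

Not modally definable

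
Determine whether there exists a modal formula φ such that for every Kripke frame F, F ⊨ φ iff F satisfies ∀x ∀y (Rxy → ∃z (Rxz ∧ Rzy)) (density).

Definable; □□q → □q defines it

The condition is density. A defining modal formula is □□q → □q.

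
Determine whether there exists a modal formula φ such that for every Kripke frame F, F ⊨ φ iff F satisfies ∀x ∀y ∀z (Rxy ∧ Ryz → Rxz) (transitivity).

Yes — defined by □r → □□r

This is a Sahlqvist condition; the 4 axiom □r → □□r defines it.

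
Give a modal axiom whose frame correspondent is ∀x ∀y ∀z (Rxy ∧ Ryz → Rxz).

A defining formula is □r → □□r (the 4 axiom).
Suppose □r→□□r is valid. Take Rxy, Ryz and set V(r)={w : Rxw}. Then □r at x, so □□r at x, so □r at y, so r at z, i.e. Rxz.

□r → □□r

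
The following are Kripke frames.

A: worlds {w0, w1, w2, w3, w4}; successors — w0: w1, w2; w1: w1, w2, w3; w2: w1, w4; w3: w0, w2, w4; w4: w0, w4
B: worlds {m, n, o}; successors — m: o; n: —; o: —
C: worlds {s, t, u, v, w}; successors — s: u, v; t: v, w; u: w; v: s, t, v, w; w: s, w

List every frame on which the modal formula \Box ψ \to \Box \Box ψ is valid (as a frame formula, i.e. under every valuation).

B

This is the axiom for transitivity; its first-order frame correspondent is \forall x \forall y \forall z (Rxy \wedge Ryz \to Rxz).
A: fails — Rw1w2 and Rw2w4 but not Rw1w4.
B: ✓.
C: fails — Ruw and Rws but not Rus.
Valid on: B.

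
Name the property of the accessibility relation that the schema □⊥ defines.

emptiness of R: ∀x ∀y ¬Rxy

This is the Ver axiom.
It corresponds to emptiness of R: ∀x ∀y ¬Rxy.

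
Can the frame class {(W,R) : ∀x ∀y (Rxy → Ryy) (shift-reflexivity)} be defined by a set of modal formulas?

Definable; □(□r → r) defines it

This is a Sahlqvist condition; the T□ axiom □(□r → r) defines it.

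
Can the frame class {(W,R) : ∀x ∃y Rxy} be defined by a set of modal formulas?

Yes: it is seriality, defined by the D schema □p → ◇p.
Suppose □p→◇p is valid. At any x set V(p)=W. Then □p at x, so ◇p at x, so x has a successor.

Yes — defined by □p → ◇p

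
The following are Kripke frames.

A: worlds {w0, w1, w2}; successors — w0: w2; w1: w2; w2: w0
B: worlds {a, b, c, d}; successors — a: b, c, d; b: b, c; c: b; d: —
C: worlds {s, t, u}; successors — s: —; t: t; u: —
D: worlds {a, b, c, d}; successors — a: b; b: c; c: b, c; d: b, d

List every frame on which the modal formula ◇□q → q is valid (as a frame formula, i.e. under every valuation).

C

Frame correspondent (Sahlqvist): ∀x ∀y (Rxy → Ryx) — i.e. symmetry.
A: fails — Rw1w2 but not Rw2w1.
B: fails — Rab but not Rba.
C: ✓.
D: fails — Rab but not Rba.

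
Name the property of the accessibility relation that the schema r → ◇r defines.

reflexivity

This is a form of the T axiom.
Its frame correspondent is reflexivity — ∀x Rxx.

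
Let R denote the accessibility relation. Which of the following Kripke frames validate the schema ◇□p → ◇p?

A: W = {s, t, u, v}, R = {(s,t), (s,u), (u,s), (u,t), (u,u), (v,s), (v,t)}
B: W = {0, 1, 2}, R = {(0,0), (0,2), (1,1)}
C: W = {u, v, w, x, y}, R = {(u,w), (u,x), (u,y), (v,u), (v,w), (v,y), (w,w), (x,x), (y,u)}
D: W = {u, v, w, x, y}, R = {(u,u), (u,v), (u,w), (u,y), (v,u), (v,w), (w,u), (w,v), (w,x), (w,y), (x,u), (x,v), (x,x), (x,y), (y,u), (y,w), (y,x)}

D

The schema corresponds to a generalized confluence (Geach) condition: ∀x ∀y (xRy → ∃w (yRw ∧ xRw)).
A: fails — sRt but no w with tRw and sRw.
B: fails — 0R2 but no w with 2Rw and 0Rw.
C: fails — uRy but no t with yRt and uRt.
D: satisfies the condition.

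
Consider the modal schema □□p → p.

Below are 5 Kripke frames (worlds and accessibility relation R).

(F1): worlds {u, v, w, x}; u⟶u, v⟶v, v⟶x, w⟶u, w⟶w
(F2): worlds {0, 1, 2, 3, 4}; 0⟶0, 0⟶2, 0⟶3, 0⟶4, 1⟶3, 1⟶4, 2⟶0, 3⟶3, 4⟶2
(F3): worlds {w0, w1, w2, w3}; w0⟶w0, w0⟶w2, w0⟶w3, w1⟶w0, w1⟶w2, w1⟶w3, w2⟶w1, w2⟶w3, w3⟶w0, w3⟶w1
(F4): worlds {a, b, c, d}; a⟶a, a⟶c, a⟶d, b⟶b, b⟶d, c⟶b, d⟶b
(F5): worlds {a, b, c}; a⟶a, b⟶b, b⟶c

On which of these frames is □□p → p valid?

This is the axiom for a generalized confluence (Geach) condition; its first-order frame correspondent is ∀x ∃w (xR²w ∧ x = w).
(F1): fails — at x but no t with xR²t and x=t.
(F2): fails — at 1 but no w with 1R²w and 1=w.
(F3): ✓.
(F4): fails — at c but no w with cR²w and c=w.
(F5): fails — at c but no w with cR²w and c=w.

(F3)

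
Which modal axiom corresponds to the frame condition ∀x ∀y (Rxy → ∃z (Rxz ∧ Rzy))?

□□p → □p

The condition is density. The C4 schema □□p → □p defines it.
Suppose □□p→□p is valid. Take Rxy and set V(p)={w : xR²w}. Then □□p at x, so □p at x, so p at y, i.e. ∃z(Rxz∧Rzy).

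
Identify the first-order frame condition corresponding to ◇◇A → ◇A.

Replacing A by ¬A and contraposing gives the equivalent schema □A → □□A.
Suppose □A→□□A is valid. Take Rxy, Ryz and set V(A)={w : Rxw}. Then □A at x, so □□A at x, so □A at y, so A at z, i.e. Rxz.

transitivity: ∀x ∀y ∀z (Rxy ∧ Ryz → Rxz)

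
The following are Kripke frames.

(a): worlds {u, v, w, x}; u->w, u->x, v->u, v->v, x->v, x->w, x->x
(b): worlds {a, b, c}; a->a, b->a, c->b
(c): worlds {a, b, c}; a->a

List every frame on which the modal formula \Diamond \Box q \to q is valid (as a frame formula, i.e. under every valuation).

(c)

This is the axiom for symmetry; its first-order frame correspondent is \forall x \forall y (Rxy \to Ryx).
(a): fails — Rxw but not Rwx.
(b): fails — Rba but not Rab.
(c): holds.
Valid on: (c).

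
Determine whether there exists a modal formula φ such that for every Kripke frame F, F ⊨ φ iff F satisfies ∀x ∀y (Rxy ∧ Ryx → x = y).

No

If a class were modally definable it would be closed under surjective bounded morphisms (Goldblatt–Thomason).
The 8-cycle (worlds a,b,c,d,e,f,g,h with a→b→c→d→e→f→g→h→a) is antisymmetric. Sending even-indexed worlds to a and odd-indexed worlds to b is a surjective bounded morphism onto the two-world frame with a↔b, which is not antisymmetric.
So no modal formula (or set of formulas) defines exactly the antisymmetric frames.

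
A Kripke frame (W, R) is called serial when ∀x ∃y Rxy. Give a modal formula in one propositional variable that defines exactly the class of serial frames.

□r → ◇r

The condition is seriality. The D schema □r → ◇r defines it.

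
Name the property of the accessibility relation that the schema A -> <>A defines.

This is frame-equivalent to □A → A (substitute ¬A for A and contrapose).
Suppose □A→A is valid. At any x set V(A)={w : Rxw}. Then □A holds at x, so A holds at x, i.e. Rxx.

Reflexivity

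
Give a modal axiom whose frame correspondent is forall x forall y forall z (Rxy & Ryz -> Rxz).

A defining formula is □ψ → □□ψ (the 4 axiom).
Suppose □ψ→□□ψ is valid. Take Rxy, Ryz and set V(ψ)={w : Rxw}. Then □ψ at x, so □□ψ at x, so □ψ at y, so ψ at z, i.e. Rxz.

□ψ → □□ψ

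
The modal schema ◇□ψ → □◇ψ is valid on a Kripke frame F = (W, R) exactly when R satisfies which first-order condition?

Suppose ◇□ψ→□◇ψ is valid. Take Rxy, Rxz and set V(ψ)={w : Ryw}. Then □ψ at y so ◇□ψ at x, so □◇ψ at x, so ◇ψ at z, giving w with Rzw and Ryw.

convergence: ∀x ∀y ∀z (Rxy ∧ Rxz → ∃w (Ryw ∧ Rzw))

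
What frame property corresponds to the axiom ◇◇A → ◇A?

Replacing A by ¬A and contraposing gives the equivalent schema □A → □□A.
Suppose □A→□□A is valid. Take Rxy, Ryz and set V(A)={w : Rxw}. Then □A at x, so □□A at x, so □A at y, so A at z, i.e. Rxz.

transitivity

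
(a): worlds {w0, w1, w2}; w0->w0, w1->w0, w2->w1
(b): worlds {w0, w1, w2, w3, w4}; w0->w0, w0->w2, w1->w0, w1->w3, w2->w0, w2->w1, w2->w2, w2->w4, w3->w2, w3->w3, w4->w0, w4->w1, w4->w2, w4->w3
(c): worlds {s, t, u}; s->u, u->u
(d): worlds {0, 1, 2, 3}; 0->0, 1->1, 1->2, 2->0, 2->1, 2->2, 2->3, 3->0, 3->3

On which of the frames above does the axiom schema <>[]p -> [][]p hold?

Frame correspondent (Sahlqvist): forall x forall y forall z ((xRy & x R^2 z) -> exists w (yRw & z = w)) — i.e. a generalized confluence (Geach) condition.
(a): satisfies the condition.
(b): fails — w0Rw0, w0R²w1 but no w with w0Rw and w1=w.
(c): satisfies the condition.
(d): fails — 1R1, 1R²0 but no w with 1Rw and 0=w.
Valid on: (a), (c).

(a), (c)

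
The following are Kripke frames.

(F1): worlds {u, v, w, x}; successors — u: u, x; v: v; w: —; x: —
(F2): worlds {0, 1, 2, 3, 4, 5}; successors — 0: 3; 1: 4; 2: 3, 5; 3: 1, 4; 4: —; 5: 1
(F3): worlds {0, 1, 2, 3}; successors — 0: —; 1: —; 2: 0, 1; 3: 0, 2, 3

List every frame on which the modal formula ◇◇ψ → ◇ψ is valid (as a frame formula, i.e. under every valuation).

(F1)

The schema corresponds to transitivity: ∀x ∀y ∀z (Rxy ∧ Ryz → Rxz).
(F1): ✓.
(F2): fails — R25 and R51 but not R21.
(F3): fails — R32 and R21 but not R31.
Valid on: (F1).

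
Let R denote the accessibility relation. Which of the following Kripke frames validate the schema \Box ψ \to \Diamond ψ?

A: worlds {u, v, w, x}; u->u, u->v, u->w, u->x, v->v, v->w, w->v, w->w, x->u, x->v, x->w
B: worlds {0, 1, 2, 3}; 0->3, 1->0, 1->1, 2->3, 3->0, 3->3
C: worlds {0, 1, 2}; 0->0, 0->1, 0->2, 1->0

A, B

Frame correspondent (Sahlqvist): \forall x \exists y Rxy — i.e. seriality.
A: holds.
B: holds.
C: fails — world 2 has no successor.
Valid on: A, B.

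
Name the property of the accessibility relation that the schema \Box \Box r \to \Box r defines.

density: \forall x \forall y (Rxy \to \exists z (Rxz \wedge Rzy))

Suppose □□r→□r is valid. Take Rxy and set V(r)={w : xR²w}. Then □□r at x, so □r at x, so r at y, i.e. ∃z(Rxz∧Rzy).
The converse is a direct semantic check.
Frame condition: \forall x \forall y (Rxy \to \exists z (Rxz \wedge Rzy)).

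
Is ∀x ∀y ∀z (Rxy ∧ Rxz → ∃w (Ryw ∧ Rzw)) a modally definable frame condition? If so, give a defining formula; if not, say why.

This is a Sahlqvist condition; the .2 axiom ◇□q → □◇q defines it.

Yes — defined by ◇□q → □◇q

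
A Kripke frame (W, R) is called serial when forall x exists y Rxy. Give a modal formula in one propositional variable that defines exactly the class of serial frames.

A defining formula is □p → ◇p (the D axiom).
Suppose □p→◇p is valid. At any x set V(p)=W. Then □p at x, so ◇p at x, so x has a successor.

□p → ◇p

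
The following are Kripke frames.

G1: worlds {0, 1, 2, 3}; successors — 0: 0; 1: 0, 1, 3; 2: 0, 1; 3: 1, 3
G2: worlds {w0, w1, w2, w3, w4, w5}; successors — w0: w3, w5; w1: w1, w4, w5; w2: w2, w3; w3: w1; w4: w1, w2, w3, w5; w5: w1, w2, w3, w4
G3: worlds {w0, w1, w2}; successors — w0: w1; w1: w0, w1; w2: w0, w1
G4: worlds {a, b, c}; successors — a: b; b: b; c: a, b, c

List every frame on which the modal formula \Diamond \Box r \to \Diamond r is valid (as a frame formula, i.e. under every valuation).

G1, G3, G4

This is the axiom for a generalized confluence (Geach) condition; its first-order frame correspondent is \forall x \forall y (xRy \to \exists w (yRw \wedge xRw)).
G1: satisfies the condition.
G2: fails — w0Rw3 but no w with w3Rw and w0Rw.
G3: satisfies the condition.
G4: satisfies the condition.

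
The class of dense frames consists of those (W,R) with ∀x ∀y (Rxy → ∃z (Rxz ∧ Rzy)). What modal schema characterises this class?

□□r → □r

A defining formula is □□r → □r (the C4 axiom).
Suppose □□r→□r is valid. Take Rxy and set V(r)={w : xR²w}. Then □□r at x, so □r at x, so r at y, i.e. ∃z(Rxz∧Rzy).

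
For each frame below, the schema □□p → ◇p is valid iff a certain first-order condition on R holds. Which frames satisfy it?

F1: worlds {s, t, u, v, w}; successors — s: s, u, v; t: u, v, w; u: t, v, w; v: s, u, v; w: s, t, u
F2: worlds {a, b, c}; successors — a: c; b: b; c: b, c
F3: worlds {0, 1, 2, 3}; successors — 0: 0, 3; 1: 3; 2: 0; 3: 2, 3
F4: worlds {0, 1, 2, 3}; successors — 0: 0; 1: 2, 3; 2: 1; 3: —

F1, F2, F3

Frame correspondent (Sahlqvist): ∀x ∃w (xR²w ∧ xRw) — i.e. a generalized confluence (Geach) condition.
F1: ✓.
F2: ✓.
F3: ✓.
F4: fails — at 1 but no w with 1R²w and 1Rw.
Valid on: F1, F2, F3.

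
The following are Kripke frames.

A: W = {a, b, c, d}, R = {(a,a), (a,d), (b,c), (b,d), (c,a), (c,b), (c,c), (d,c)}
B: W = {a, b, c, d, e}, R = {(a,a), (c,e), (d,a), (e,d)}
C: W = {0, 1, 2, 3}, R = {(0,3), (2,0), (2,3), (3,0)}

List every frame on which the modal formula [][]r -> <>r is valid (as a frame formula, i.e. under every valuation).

A

Frame correspondent (Sahlqvist): forall x exists w (x R^2 w & xRw) — i.e. a generalized confluence (Geach) condition.
A: condition met.
B: fails — at b but no w with bR²w and bRw.
C: fails — at 0 but no w with 0R²w and 0Rw.
Valid on: A.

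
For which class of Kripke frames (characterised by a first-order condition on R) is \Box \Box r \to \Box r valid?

density: \forall x \forall y (Rxy \to \exists z (Rxz \wedge Rzy))

Suppose □□r→□r is valid. Take Rxy and set V(r)={w : xR²w}. Then □□r at x, so □r at x, so r at y, i.e. ∃z(Rxz∧Rzy).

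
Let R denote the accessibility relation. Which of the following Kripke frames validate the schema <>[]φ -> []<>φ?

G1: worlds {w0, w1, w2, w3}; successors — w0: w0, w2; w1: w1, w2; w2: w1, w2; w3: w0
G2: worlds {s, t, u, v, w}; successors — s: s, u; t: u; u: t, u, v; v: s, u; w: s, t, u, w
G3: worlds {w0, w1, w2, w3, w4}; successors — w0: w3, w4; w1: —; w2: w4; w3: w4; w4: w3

G1, G2

This is the axiom for convergence; its first-order frame correspondent is forall x forall y forall z (Rxy & Rxz -> exists w (Ryw & Rzw)).
G1: satisfies the condition.
G2: satisfies the condition.
G3: fails — Rw0w4 and Rw0w3 but w4 and w3 have no common successor.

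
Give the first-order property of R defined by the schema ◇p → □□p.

This is a Sahlqvist (Geach-type) schema ◇^1□^0p → □^2◇^0p.
Minimal-valuation argument: fix x; take any y with xR^1y and any z with xR^2z. Set V(p) to the set of worlds R-reachable from y in exactly 0 steps. Then □^0p holds at y, so the antecedent holds at x; validity forces ◇^0p at z, giving a w with zR^0w and yR^0w.
First-order correspondent: ∀x ∀y ∀z ((xRy ∧ xR²z) → ∃w (y = w ∧ z = w)).

∀x ∀y ∀z ((xRy ∧ xR²z) → ∃w (y = w ∧ z = w))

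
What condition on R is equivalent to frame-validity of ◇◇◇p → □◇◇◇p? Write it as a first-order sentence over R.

∀x ∀y ∀z ((xR³y ∧ xRz) → ∃w (y = w ∧ zR³w))

This is a Sahlqvist (Geach-type) schema ◇^3□^0p → □^1◇^3p.
First-order correspondent: ∀x ∀y ∀z ((xR³y ∧ xRz) → ∃w (y = w ∧ zR³w)).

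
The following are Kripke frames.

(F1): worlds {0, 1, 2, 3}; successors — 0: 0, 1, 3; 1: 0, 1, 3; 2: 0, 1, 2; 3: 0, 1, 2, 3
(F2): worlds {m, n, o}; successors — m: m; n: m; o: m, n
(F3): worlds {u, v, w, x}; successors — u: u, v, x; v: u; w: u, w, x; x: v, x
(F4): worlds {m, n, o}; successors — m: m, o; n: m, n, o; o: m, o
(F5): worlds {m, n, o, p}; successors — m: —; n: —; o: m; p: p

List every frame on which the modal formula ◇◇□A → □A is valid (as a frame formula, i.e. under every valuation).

(F5)

Frame correspondent (Sahlqvist): ∀x ∀y ∀z ((xR²y ∧ xRz) → ∃w (yRw ∧ z = w)) — i.e. a generalized confluence (Geach) condition.
(F1): fails — 0R²2, 0R3 but no w with 2Rw and 3=w.
(F2): fails — oR²m, oRn but no w with mRw and n=w.
(F3): fails — uR²v, uRv but no t with vRt and v=t.
(F4): fails — nR²m, nRn but no w with mRw and n=w.
(F5): holds.
Valid on: (F5).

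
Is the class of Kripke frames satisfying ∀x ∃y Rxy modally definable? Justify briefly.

The condition is seriality. A defining modal formula is □r → ◇r.
Suppose □r→◇r is valid. At any x set V(r)=W. Then □r at x, so ◇r at x, so x has a successor.

Definable; □r → ◇r defines it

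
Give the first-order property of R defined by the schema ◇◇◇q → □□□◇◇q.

∀x ∀y ∀z ((xR³y ∧ xR³z) → ∃w (y = w ∧ zR²w))

This is a Sahlqvist (Geach-type) schema ◇^3□^0q → □^3◇^2q.
First-order correspondent: ∀x ∀y ∀z ((xR³y ∧ xR³z) → ∃w (y = w ∧ zR²w)).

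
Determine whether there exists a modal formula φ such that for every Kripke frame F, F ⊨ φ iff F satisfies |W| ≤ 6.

Any modally definable frame class is closed under disjoint unions.
Any modal formula valid on each of 7 disjoint one-world frames is valid on their disjoint union (validity is preserved under disjoint unions). Each one-world frame has |W|=1≤6, but the union has |W|=7.
So no modal formula (or set of formulas) defines exactly the |W|≤6 frames.

No — not modally definable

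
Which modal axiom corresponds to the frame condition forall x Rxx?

This is reflexivity; the standard corresponding axiom is T: □p → p.
Suppose □p→p is valid. At any x set V(p)={w : Rxw}. Then □p holds at x, so p holds at x, i.e. Rxx.

□p → p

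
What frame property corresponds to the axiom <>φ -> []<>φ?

Suppose ◇φ→□◇φ is valid. Take Rxy, Rxz and set V(φ)={y}. Then ◇φ at x, so □◇φ at x, so ◇φ at z, so some w with Rzw has φ; w=y, i.e. Rzy. By symmetry of the argument, Ryz.
Conversely, any frame satisfying forall x forall y forall z (Rxy & Rxz -> Ryz) validates the schema.
Frame condition: forall x forall y forall z (Rxy & Rxz -> Ryz).

The Euclidean property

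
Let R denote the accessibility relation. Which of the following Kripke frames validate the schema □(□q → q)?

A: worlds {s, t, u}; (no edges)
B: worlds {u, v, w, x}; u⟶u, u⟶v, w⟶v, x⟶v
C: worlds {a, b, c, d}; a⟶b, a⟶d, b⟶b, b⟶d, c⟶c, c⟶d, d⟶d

This is the axiom for shift-reflexivity; its first-order frame correspondent is ∀x ∀y (Rxy → Ryy).
A: satisfies the condition.
B: fails — Ruv but not Rvv.
C: satisfies the condition.
Valid on: A, C.

A, C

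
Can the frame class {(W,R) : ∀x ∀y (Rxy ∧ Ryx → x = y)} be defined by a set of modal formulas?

Any modally definable frame class is closed under surjective bounded morphisms.
The 6-cycle (worlds a,b,c,d,e,f with a→b→c→d→e→f→a) is antisymmetric. Sending even-indexed worlds to a and odd-indexed worlds to b is a surjective bounded morphism onto the two-world frame with a↔b, which is not antisymmetric.
Hence antisymmetry is not modally definable.

Not definable by any modal formula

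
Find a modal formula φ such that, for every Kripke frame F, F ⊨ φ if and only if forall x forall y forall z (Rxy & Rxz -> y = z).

This is partial functionality; the standard corresponding axiom is CD: ◇q → □q.

◇q → □q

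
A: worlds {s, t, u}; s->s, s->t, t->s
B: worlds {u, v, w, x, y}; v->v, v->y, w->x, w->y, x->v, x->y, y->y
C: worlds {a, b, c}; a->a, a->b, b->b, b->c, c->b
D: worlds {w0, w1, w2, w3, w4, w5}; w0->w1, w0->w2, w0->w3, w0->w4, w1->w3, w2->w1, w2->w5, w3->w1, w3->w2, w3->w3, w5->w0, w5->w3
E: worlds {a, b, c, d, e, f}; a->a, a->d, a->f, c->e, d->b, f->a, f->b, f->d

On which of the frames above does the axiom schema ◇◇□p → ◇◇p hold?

A, B, C

Frame correspondent (Sahlqvist): ∀x ∀y (xR²y → ∃w (yRw ∧ xR²w)) — i.e. a generalized confluence (Geach) condition.
A: ✓.
B: ✓.
C: ✓.
D: fails — w5R²w4 but no w with w4Rw and w5R²w.
E: fails — aR²b but no w with bRw and aR²w.
Valid on: A, B, C.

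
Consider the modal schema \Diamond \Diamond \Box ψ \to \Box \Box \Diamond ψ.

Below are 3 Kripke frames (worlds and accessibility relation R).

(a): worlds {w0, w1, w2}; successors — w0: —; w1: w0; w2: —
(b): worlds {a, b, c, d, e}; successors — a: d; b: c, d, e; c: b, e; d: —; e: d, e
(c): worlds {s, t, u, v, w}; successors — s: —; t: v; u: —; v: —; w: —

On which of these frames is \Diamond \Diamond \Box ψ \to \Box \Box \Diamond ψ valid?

The schema corresponds to a generalized confluence (Geach) condition: \forall x \forall y \forall z ((x R^2 y \wedge x R^2 z) \to \exists w (yRw \wedge zRw)).
(a): ✓.
(b): fails — bR²b, bR²d but no w with bRw and dRw.
(c): ✓.

(a), (c)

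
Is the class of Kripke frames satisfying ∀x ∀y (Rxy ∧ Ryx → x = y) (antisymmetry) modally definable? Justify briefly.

If a class were modally definable it would be closed under surjective bounded morphisms (Goldblatt–Thomason).
The 6-cycle (worlds 0,1,2,3,4,5 with 0→1→2→3→4→5→0) is antisymmetric. Sending even-indexed worlds to • and odd-indexed worlds to ∘ is a surjective bounded morphism onto the two-world frame with •↔∘, which is not antisymmetric.
So the class is not modally definable.

No — not modally definable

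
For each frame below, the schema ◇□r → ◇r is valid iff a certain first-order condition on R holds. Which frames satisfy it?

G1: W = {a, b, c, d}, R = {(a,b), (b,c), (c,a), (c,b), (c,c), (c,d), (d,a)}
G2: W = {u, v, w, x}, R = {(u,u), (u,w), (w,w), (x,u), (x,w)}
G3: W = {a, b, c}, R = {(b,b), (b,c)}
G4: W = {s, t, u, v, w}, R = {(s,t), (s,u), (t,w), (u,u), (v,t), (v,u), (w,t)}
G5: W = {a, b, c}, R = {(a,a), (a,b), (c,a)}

G2

This is the axiom for a generalized confluence (Geach) condition; its first-order frame correspondent is ∀x ∀y (xRy → ∃w (yRw ∧ xRw)).
G1: fails — aRb but no w with bRw and aRw.
G2: holds.
G3: fails — bRc but no w with cRw and bRw.
G4: fails — sRt but no w* with tRw* and sRw*.
G5: fails — aRb but no w with bRw and aRw.
Valid on: G2.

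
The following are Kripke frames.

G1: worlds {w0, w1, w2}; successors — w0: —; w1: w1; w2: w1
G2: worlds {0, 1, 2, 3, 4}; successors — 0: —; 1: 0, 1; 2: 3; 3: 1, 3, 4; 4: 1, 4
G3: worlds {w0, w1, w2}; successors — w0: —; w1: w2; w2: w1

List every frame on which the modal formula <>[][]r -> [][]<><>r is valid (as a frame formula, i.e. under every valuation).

G1

This is the axiom for a generalized confluence (Geach) condition; its first-order frame correspondent is forall x forall y forall z ((xRy & x R^2 z) -> exists w (y R^2 w & z R^2 w)).
G1: ✓.
G2: fails — 1R0, 1R²0 but no w with 0R²w and 0R²w.
G3: fails — w1Rw2, w1R²w1 but no w with w2R²w and w1R²w.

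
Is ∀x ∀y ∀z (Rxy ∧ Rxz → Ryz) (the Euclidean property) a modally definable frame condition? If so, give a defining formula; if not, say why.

This is a Sahlqvist condition; the 5 axiom ◇p → □◇p defines it.

Yes, by ◇p → □◇p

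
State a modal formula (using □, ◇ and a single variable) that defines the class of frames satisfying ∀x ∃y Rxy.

This is seriality; the standard corresponding axiom is D: □ψ → ◇ψ.
Suppose □ψ→◇ψ is valid. At any x set V(ψ)=W. Then □ψ at x, so ◇ψ at x, so x has a successor.

□ψ → ◇ψ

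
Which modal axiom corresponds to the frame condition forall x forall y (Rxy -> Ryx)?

The condition is symmetry. The B schema q → □◇q defines it.
Suppose q→□◇q is valid. Take Rxy and set V(q)={x}. Then q at x, so □◇q at x, so ◇q at y, so some z with Ryz has q; z=x, i.e. Ryx.

q → □◇q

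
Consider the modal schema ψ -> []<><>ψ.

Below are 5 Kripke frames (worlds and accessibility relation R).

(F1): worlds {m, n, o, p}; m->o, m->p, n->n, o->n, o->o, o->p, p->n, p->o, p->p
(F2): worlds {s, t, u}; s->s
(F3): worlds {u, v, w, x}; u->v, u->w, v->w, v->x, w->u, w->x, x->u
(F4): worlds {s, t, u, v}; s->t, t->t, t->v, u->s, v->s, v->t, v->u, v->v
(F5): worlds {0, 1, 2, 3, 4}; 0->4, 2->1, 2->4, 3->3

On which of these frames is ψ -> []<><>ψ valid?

(F2), (F3)

Frame correspondent (Sahlqvist): forall x forall z (xRz -> exists w (x = w & z R^2 w)) — i.e. a generalized confluence (Geach) condition.
(F1): fails — mRo but no w with m=w and oR²w.
(F2): holds.
(F3): holds.
(F4): fails — uRs but no w with u=w and sR²w.
(F5): fails — 0R4 but no w with 0=w and 4R²w.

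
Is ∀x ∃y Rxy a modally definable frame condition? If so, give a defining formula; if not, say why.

The condition is seriality. A defining modal formula is □p → ◇p.
Suppose □p→◇p is valid. At any x set V(p)=W. Then □p at x, so ◇p at x, so x has a successor.

Definable; □p → ◇p defines it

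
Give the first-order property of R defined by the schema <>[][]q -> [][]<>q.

forall x forall y forall z ((xRy & x R^2 z) -> exists w (y R^2 w & zRw))

This is a Sahlqvist (Geach-type) schema ◇^1□^2q → □^2◇^1q.
First-order correspondent: forall x forall y forall z ((xRy & x R^2 z) -> exists w (y R^2 w & zRw)).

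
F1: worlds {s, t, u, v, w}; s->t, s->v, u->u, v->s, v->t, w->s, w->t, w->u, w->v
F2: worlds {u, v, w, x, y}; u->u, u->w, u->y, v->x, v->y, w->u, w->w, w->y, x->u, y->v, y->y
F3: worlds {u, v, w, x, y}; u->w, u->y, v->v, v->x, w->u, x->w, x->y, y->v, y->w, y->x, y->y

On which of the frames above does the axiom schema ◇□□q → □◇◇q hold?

F2, F3

This is the axiom for a generalized confluence (Geach) condition; its first-order frame correspondent is ∀x ∀y ∀z ((xRy ∧ xRz) → ∃w (yR²w ∧ zR²w)).
F1: fails — sRt, sRt but no w* with tR²w* and tR²w*.
F2: satisfies the condition.
F3: satisfies the condition.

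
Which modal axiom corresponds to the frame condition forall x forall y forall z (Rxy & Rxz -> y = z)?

This is partial functionality; the standard corresponding axiom is CD: ◇s → □s.
Suppose ◇s→□s is valid. Take Rxy, Rxz and set V(s)={y}. Then ◇s at x, so □s at x, so s at z, i.e. z=y.

◇s → □s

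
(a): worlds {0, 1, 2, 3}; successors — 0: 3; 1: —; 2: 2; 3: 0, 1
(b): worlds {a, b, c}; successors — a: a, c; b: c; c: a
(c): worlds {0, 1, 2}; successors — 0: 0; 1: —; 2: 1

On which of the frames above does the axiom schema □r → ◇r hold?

(b)

This is the axiom for seriality; its first-order frame correspondent is ∀x ∃y Rxy.
(a): fails — world 1 has no successor.
(b): ✓.
(c): fails — world 1 has no successor.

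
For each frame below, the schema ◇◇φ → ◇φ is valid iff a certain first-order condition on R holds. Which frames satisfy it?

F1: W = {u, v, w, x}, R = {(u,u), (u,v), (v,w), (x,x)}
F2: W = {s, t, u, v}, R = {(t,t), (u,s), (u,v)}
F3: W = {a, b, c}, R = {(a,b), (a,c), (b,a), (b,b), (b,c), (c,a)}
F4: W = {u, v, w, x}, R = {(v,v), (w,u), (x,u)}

F2, F4

Frame correspondent (Sahlqvist): ∀x ∀y ∀z (Rxy ∧ Ryz → Rxz) — i.e. transitivity.
F1: fails — Ruv and Rvw but not Ruw.
F2: condition met.
F3: fails — Rab and Rba but not Raa.
F4: condition met.
Valid on: F2, F4.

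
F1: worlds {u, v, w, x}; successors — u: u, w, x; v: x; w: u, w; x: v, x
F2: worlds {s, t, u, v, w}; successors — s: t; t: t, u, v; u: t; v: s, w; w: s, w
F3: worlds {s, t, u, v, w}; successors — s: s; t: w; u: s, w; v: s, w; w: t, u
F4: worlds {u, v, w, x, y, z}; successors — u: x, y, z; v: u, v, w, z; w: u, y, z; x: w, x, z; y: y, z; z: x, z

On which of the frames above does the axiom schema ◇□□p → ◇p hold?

Frame correspondent (Sahlqvist): ∀x ∀y (xRy → ∃w (yR²w ∧ xRw)) — i.e. a generalized confluence (Geach) condition.
F1: holds.
F2: fails — vRs but no w* with sR²w* and vRw*.
F3: holds.
F4: holds.
Valid on: F1, F3, F4.

F1, F3, F4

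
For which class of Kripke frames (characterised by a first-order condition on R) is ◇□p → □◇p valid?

This schema is the .2 axiom.
It corresponds to convergence: ∀x ∀y ∀z (Rxy ∧ Rxz → ∃w (Ryw ∧ Rzw)).

convergence: ∀x ∀y ∀z (Rxy ∧ Rxz → ∃w (Ryw ∧ Rzw))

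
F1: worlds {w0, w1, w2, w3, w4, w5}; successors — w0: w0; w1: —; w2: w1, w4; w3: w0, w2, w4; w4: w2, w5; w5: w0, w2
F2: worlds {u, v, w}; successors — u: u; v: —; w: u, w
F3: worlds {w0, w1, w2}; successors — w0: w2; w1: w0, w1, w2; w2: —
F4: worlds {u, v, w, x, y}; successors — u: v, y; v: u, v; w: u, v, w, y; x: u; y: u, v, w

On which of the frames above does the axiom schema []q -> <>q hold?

This is the axiom for seriality; its first-order frame correspondent is forall x exists y Rxy.
F1: fails — world w1 has no successor.
F2: fails — world v has no successor.
F3: fails — world w2 has no successor.
F4: condition met.
Valid on: F4.

F4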